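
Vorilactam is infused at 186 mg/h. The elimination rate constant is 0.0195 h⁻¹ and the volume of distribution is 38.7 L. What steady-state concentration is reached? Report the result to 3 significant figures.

CL = k · V = 0.0195 × 38.7 = 0.7547 L/h
Css = rate / CL = 186 / 0.7547 ≈ 246 mg/L

246 mg/L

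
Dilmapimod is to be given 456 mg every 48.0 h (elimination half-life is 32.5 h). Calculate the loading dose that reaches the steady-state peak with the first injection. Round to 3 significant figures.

712 mg

k = ln 2 / 32.5 = 0.02133 h⁻¹
Accumulation ratio R = 1 / (1 − e^(−kτ)) = 1 / (1 − e^(−0.02133×48.0)) = 1 / (1 − 0.3593) = 1.561
Loading dose = maintenance dose × R = 456 × 1.561 ≈ 712 mg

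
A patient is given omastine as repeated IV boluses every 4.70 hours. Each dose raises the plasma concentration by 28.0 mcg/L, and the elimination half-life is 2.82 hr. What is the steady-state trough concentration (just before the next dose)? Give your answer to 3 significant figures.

12.9 mcg/L

k = ln 2 / 2.82 = 0.2458 hr⁻¹
Fraction remaining after one interval: e^(−kτ) = e^(−0.2458 × 4.70) = 0.3150
R = 1 / (1 − 0.3150) = 1.460
Css,max = 28.0 × 1.460 = 40.87 mcg/L
Css,min = Css,max × e^(−kτ) = 40.87 × 0.3150 ≈ 12.9 mcg/L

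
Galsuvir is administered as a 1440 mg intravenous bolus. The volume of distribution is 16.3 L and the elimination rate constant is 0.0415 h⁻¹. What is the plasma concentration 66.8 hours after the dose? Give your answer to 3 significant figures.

5.52 µg/mL

C₀ = dose / V = 1440 / 16.3 = 88.34 µg/mL
C(t) = C₀ e^(−kt) = 88.34 × e^(−0.04150 × 66.8) = 88.34 × e^(−2.772) = 88.34 × 0.06252 ≈ 5.52 µg/mL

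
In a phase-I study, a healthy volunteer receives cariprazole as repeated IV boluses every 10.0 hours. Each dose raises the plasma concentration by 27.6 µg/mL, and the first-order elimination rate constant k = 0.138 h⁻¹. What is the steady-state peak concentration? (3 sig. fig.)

Fraction remaining after one interval: e^(−kτ) = e^(−0.1380 × 10.0) = 0.2516
R = 1 / (1 − 0.2516) = 1.336
Css,max = 27.6 × 1.336 ≈ 36.9 µg/mL

36.9 µg/mL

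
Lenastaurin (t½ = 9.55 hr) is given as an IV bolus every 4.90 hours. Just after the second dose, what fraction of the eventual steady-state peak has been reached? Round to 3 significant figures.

0.509

k = ln 2 / 9.55 = 0.07258 hr⁻¹
f_n = 1 − e^(−nkτ) = 1 − e^(−2 × 0.07258 × 4.90) = 1 − e^(−0.7113) = 1 − 0.4910 ≈ 0.509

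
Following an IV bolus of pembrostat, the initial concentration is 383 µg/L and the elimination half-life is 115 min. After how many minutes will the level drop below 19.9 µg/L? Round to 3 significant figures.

491 minutes

k = ln 2 / 115 = 0.006027 min⁻¹
C(t) = C₀ e^(−kt)  ⇒  t = ln(C₀/C) / k
t = ln(383/19.9) / 0.006027 = 2.957 / 0.006027 ≈ 491 minutes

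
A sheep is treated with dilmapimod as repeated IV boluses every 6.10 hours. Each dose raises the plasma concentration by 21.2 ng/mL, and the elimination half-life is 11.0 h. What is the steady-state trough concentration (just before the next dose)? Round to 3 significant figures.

k = ln 2 / 11.0 = 0.06301 h⁻¹
Fraction remaining after one interval: e^(−kτ) = e^(−0.06301 × 6.10) = 0.6809
R = 1 / (1 − 0.6809) = 3.134
Css,max = 21.2 × 3.134 = 66.43 ng/mL
Css,min = Css,max × e^(−kτ) = 66.43 × 0.6809 ≈ 45.2 ng/mL

45.2 ng/mL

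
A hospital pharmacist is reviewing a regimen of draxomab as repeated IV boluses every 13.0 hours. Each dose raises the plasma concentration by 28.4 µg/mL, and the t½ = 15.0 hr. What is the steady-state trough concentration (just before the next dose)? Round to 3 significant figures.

k = ln 2 / 15.0 = 0.04621 hr⁻¹
Fraction remaining after one interval: e^(−kτ) = e^(−0.04621 × 13.0) = 0.5484
R = 1 / (1 − 0.5484) = 2.214
Css,max = 28.4 × 2.214 = 62.89 µg/mL
Css,min = Css,max × e^(−kτ) = 62.89 × 0.5484 ≈ 34.5 µg/mL

34.5 µg/mL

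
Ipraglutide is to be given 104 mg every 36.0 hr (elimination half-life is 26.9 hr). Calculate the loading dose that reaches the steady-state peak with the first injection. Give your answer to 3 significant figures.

k = ln 2 / 26.9 = 0.02577 hr⁻¹
Accumulation ratio R = 1 / (1 − e^(−kτ)) = 1 / (1 − e^(−0.02577×36.0)) = 1 / (1 − 0.3955) = 1.654
Loading dose = maintenance dose × R = 104 × 1.654 ≈ 172 mg

172 mg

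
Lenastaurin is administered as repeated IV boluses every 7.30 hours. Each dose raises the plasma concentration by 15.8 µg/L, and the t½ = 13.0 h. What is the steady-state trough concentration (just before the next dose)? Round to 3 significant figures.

k = ln 2 / 13.0 = 0.05332 h⁻¹
Fraction remaining after one interval: e^(−kτ) = e^(−0.05332 × 7.30) = 0.6776
R = 1 / (1 − 0.6776) = 3.102
Css,max = 15.8 × 3.102 = 49.00 µg/L
Css,min = Css,max × e^(−kτ) = 49.00 × 0.6776 ≈ 33.2 µg/L

33.2 µg/L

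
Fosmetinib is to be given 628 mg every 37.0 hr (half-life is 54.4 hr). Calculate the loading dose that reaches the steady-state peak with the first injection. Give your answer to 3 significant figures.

1670 mg

k = ln 2 / 54.4 = 0.01274 hr⁻¹
Accumulation ratio R = 1 / (1 − e^(−kτ)) = 1 / (1 − e^(−0.01274×37.0)) = 1 / (1 − 0.6241) = 2.660
Loading dose = maintenance dose × R = 628 × 2.660 ≈ 1670 mg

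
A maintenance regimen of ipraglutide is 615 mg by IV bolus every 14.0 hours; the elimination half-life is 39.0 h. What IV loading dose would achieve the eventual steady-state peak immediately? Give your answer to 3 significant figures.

k = ln 2 / 39.0 = 0.01777 h⁻¹
Accumulation ratio R = 1 / (1 − e^(−kτ)) = 1 / (1 − e^(−0.01777×14.0)) = 1 / (1 − 0.7797) = 4.540
Loading dose = maintenance dose × R = 615 × 4.540 ≈ 2790 mg

2790 mg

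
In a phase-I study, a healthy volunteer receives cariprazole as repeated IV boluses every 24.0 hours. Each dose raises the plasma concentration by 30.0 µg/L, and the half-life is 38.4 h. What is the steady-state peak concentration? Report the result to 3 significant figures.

85.3 µg/L

k = ln 2 / 38.4 = 0.01805 h⁻¹
Fraction remaining after one interval: e^(−kτ) = e^(−0.01805 × 24.0) = 0.6484
R = 1 / (1 − 0.6484) = 2.844
Css,max = 30.0 × 2.844 ≈ 85.3 µg/L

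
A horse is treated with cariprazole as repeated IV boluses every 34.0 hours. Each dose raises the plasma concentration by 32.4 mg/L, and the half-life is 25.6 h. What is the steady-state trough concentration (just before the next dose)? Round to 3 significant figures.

21.4 mg/L

k = ln 2 / 25.6 = 0.02708 h⁻¹
Fraction remaining after one interval: e^(−kτ) = e^(−0.02708 × 34.0) = 0.3983
R = 1 / (1 − 0.3983) = 1.662
Css,max = 32.4 × 1.662 = 53.85 mg/L
Css,min = Css,max × e^(−kτ) = 53.85 × 0.3983 ≈ 21.4 mg/L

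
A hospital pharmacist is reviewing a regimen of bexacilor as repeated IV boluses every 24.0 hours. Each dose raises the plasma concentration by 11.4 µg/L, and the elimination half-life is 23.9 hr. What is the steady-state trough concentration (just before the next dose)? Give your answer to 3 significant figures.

11.3 µg/L

k = ln 2 / 23.9 = 0.02900 hr⁻¹
Fraction remaining after one interval: e^(−kτ) = e^(−0.02900 × 24.0) = 0.4986
R = 1 / (1 − 0.4986) = 1.994
Css,max = 11.4 × 1.994 = 22.73 µg/L
Css,min = Css,max × e^(−kτ) = 22.73 × 0.4986 ≈ 11.3 µg/L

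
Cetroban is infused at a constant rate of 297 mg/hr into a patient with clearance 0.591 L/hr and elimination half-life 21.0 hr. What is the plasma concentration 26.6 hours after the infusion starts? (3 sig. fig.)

294 µg/mL

Css = rate / CL = 297 / 0.591 = 502.5 µg/mL
k = ln 2 / 21.0 = 0.03301 hr⁻¹
C(t) = Css (1 − e^(−kt)) = 502.5 × (1 − e^(−0.8780)) = 502.5 × 0.5844 ≈ 294 µg/mL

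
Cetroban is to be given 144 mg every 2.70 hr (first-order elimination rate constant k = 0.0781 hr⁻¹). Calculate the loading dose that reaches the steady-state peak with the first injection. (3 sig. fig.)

Accumulation ratio R = 1 / (1 − e^(−kτ)) = 1 / (1 − e^(−0.07810×2.70)) = 1 / (1 − 0.8099) = 5.260
Loading dose = maintenance dose × R = 144 × 5.260 ≈ 757 mg

757 mg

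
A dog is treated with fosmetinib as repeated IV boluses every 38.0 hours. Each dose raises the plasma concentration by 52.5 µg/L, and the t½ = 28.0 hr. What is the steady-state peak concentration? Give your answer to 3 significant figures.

86.1 µg/L

k = ln 2 / 28.0 = 0.02476 hr⁻¹
Fraction remaining after one interval: e^(−kτ) = e^(−0.02476 × 38.0) = 0.3904
R = 1 / (1 − 0.3904) = 1.640
Css,max = 52.5 × 1.640 ≈ 86.1 µg/L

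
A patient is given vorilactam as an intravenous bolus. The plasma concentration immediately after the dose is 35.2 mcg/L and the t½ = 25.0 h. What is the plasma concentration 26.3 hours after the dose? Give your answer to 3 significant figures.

17.0 mcg/L

k = ln 2 / 25.0 = 0.02773 h⁻¹
26.3 h is 1.052 half-lives, so C = 35.2 × (1/2)^1.052 = 35.2 × 0.4823 ≈ 17.0 mcg/L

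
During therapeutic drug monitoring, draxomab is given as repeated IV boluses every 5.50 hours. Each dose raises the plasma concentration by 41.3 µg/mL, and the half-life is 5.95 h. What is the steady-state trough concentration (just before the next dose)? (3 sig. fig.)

46.0 µg/mL

k = ln 2 / 5.95 = 0.1165 h⁻¹
Fraction remaining after one interval: e^(−kτ) = e^(−0.1165 × 5.50) = 0.5269
R = 1 / (1 − 0.5269) = 2.114
Css,max = 41.3 × 2.114 = 87.30 µg/mL
Css,min = Css,max × e^(−kτ) = 87.30 × 0.5269 ≈ 46.0 µg/mL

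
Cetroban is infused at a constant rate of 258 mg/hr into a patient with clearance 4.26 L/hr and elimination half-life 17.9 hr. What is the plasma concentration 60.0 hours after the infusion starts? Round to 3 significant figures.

Css = rate / CL = 258 / 4.26 = 60.56 µg/mL
k = ln 2 / 17.9 = 0.03872 hr⁻¹
C(t) = Css (1 − e^(−kt)) = 60.56 × (1 − e^(−2.323)) = 60.56 × 0.9021 ≈ 54.6 µg/mL

54.6 µg/mL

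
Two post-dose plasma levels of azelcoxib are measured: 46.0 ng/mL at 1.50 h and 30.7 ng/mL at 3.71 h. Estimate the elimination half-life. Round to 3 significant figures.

k = ln(C₁/C₂) / (t₂ − t₁) = ln(46.0/30.7) / (3.71 − 1.50)
  = 0.4044 / 2.210 = 0.1830 h⁻¹
t½ = ln 2 / k = ln 2 / 0.1830 ≈ 3.79 hours

3.79 hours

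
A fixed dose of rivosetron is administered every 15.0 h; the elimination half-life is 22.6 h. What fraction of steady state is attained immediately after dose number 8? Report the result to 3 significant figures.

0.975

k = ln 2 / 22.6 = 0.03067 h⁻¹
f_n = 1 − e^(−nkτ) = 1 − e^(−8 × 0.03067 × 15.0) = 1 − e^(−3.680) = 1 − 0.02521 ≈ 0.975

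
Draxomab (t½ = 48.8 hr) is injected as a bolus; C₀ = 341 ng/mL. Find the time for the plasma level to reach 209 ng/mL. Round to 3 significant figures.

k = ln 2 / 48.8 = 0.01420 hr⁻¹
C(t) = C₀ e^(−kt)  ⇒  t = ln(C₀/C) / k
t = ln(341/209) / 0.01420 = 0.4895 / 0.01420 ≈ 34.5 hours

34.5 hours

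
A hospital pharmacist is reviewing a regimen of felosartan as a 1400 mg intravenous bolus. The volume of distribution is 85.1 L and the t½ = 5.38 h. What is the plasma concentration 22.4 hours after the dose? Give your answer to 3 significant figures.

C₀ = dose / V = 1400 / 85.1 = 16.45 µg/mL
k = ln 2 / 5.38 = 0.1288 h⁻¹
C(t) = C₀ e^(−kt) = 16.45 × e^(−0.1288 × 22.4) = 16.45 × e^(−2.886) = 16.45 × 0.05580 ≈ 0.918 µg/mL

0.918 µg/mL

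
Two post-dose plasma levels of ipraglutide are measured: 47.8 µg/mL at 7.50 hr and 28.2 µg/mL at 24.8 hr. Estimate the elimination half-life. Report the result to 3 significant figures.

k = ln(C₁/C₂) / (t₂ − t₁) = ln(47.8/28.2) / (24.8 − 7.50)
  = 0.5277 / 17.30 = 0.03050 hr⁻¹
t½ = ln 2 / k = ln 2 / 0.03050 ≈ 22.7 hours

22.7 hours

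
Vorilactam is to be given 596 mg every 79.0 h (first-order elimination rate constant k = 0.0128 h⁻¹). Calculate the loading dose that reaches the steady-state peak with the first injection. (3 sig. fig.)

937 mg

Accumulation ratio R = 1 / (1 − e^(−kτ)) = 1 / (1 − e^(−0.01280×79.0)) = 1 / (1 − 0.3638) = 1.572
Loading dose = maintenance dose × R = 596 × 1.572 ≈ 937 mg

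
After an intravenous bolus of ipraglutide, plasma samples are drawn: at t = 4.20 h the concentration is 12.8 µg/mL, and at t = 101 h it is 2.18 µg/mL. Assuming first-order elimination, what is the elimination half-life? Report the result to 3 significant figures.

k = ln(C₁/C₂) / (t₂ − t₁) = ln(12.8/2.18) / (101 − 4.20)
  = 1.770 / 96.80 = 0.01829 h⁻¹
t½ = ln 2 / k = ln 2 / 0.01829 ≈ 37.9 hours

37.9 hours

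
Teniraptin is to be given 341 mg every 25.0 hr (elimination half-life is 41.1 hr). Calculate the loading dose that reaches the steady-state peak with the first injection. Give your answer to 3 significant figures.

k = ln 2 / 41.1 = 0.01686 hr⁻¹
Accumulation ratio R = 1 / (1 − e^(−kτ)) = 1 / (1 − e^(−0.01686×25.0)) = 1 / (1 − 0.6560) = 2.907
Loading dose = maintenance dose × R = 341 × 2.907 ≈ 991 mg

991 mg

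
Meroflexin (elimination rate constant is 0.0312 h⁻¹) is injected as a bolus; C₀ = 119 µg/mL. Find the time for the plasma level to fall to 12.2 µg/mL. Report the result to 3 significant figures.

C(t) = C₀ e^(−kt)  ⇒  t = ln(C₀/C) / k
t = ln(119/12.2) / 0.03120 = 2.278 / 0.03120 ≈ 73.0 hours

73.0 hours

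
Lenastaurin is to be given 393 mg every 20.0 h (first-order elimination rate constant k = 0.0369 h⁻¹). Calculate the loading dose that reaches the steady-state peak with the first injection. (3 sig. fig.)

Accumulation ratio R = 1 / (1 − e^(−kτ)) = 1 / (1 − e^(−0.03690×20.0)) = 1 / (1 − 0.4781) = 1.916
Loading dose = maintenance dose × R = 393 × 1.916 ≈ 753 mg

753 mg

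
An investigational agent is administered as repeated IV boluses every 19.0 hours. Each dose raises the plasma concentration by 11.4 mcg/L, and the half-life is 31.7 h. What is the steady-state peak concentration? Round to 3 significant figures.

33.5 mcg/L

k = ln 2 / 31.7 = 0.02187 h⁻¹
Fraction remaining after one interval: e^(−kτ) = e^(−0.02187 × 19.0) = 0.6600
R = 1 / (1 − 0.6600) = 2.942
Css,max = 11.4 × 2.942 ≈ 33.5 mcg/L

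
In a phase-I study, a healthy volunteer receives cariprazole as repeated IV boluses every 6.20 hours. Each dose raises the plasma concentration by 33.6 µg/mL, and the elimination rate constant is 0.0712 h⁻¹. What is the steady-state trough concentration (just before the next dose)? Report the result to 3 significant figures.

60.5 µg/mL

Fraction remaining after one interval: e^(−kτ) = e^(−0.07120 × 6.20) = 0.6431
R = 1 / (1 − 0.6431) = 2.802
Css,max = 33.6 × 2.802 = 94.15 µg/mL
Css,min = Css,max × e^(−kτ) = 94.15 × 0.6431 ≈ 60.5 µg/mL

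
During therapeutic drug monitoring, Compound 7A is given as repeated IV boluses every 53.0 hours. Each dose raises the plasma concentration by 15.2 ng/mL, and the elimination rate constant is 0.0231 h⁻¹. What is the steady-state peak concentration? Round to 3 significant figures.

21.5 ng/mL

Fraction remaining after one interval: e^(−kτ) = e^(−0.02310 × 53.0) = 0.2940
R = 1 / (1 − 0.2940) = 1.416
Css,max = 15.2 × 1.416 ≈ 21.5 ng/mL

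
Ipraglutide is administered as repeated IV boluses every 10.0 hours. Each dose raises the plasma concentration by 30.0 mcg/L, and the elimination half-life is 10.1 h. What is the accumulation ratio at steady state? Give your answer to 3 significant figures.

2.01

k = ln 2 / 10.1 = 0.06863 h⁻¹
Fraction remaining after one interval: e^(−kτ) = e^(−0.06863 × 10.0) = 0.5034
R = 1 / (1 − 0.5034) = 1 / 0.4966 ≈ 2.01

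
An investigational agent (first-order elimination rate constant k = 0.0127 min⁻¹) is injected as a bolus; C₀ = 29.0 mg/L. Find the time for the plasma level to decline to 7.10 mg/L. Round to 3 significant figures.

111 minutes

C(t) = C₀ e^(−kt)  ⇒  t = ln(C₀/C) / k
t = ln(29.0/7.10) / 0.01270 = 1.407 / 0.01270 ≈ 111 minutes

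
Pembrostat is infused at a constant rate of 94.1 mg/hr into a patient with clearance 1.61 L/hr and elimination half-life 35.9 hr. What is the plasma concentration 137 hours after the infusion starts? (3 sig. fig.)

54.3 µg/mL

Css = rate / CL = 94.1 / 1.61 = 58.45 µg/mL
k = ln 2 / 35.9 = 0.01931 hr⁻¹
C(t) = Css (1 − e^(−kt)) = 58.45 × (1 − e^(−2.645)) = 58.45 × 0.9290 ≈ 54.3 µg/mL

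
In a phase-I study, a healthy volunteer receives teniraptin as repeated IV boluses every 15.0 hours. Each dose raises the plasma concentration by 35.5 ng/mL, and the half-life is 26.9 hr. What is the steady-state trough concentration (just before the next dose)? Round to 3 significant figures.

75.2 ng/mL

k = ln 2 / 26.9 = 0.02577 hr⁻¹
Fraction remaining after one interval: e^(−kτ) = e^(−0.02577 × 15.0) = 0.6794
R = 1 / (1 − 0.6794) = 3.119
Css,max = 35.5 × 3.119 = 110.7 ng/mL
Css,min = Css,max × e^(−kτ) = 110.7 × 0.6794 ≈ 75.2 ng/mL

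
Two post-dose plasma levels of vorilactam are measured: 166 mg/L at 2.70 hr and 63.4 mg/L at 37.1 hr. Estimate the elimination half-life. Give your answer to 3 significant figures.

k = ln(C₁/C₂) / (t₂ − t₁) = ln(166/63.4) / (37.1 − 2.70)
  = 0.9625 / 34.40 = 0.02798 hr⁻¹
t½ = ln 2 / k = ln 2 / 0.02798 ≈ 24.8 hours

24.8 hours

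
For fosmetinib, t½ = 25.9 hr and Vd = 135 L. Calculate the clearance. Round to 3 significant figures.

k = ln 2 / t½ = ln 2 / 25.9 = 0.02676 hr⁻¹
CL = k · V = 0.02676 × 135 ≈ 3.61 L/hr

3.61 L/hr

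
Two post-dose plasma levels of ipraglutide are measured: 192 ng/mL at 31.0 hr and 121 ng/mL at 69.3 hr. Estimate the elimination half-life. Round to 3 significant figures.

57.5 hours

k = ln(C₁/C₂) / (t₂ − t₁) = ln(192/121) / (69.3 − 31.0)
  = 0.4617 / 38.30 = 0.01205 hr⁻¹
t½ = ln 2 / k = ln 2 / 0.01205 ≈ 57.5 hours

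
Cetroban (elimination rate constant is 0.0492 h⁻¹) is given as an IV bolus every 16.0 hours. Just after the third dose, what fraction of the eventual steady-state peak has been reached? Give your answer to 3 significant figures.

0.906

f_n = 1 − e^(−nkτ) = 1 − e^(−3 × 0.04920 × 16.0) = 1 − e^(−2.362) = 1 − 0.09427 ≈ 0.906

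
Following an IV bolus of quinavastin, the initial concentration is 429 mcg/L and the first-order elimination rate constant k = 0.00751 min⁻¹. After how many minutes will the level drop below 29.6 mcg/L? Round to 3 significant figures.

356 minutes

C(t) = C₀ e^(−kt)  ⇒  t = ln(C₀/C) / k
t = ln(429/29.6) / 0.007510 = 2.674 / 0.007510 ≈ 356 minutes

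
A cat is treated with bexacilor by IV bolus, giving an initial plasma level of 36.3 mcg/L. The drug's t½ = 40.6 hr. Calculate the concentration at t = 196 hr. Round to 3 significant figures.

k = ln 2 / 40.6 = 0.01707 hr⁻¹
C(t) = C₀ e^(−kt) = 36.3 × e^(−0.01707 × 196) = 36.3 × e^(−3.346) = 36.3 × 0.03522 ≈ 1.28 mcg/L

1.28 mcg/L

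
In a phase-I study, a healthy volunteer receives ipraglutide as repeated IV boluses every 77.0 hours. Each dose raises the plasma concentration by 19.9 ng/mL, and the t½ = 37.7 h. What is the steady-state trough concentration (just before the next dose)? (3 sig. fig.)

k = ln 2 / 37.7 = 0.01839 h⁻¹
Fraction remaining after one interval: e^(−kτ) = e^(−0.01839 × 77.0) = 0.2428
R = 1 / (1 − 0.2428) = 1.321
Css,max = 19.9 × 1.321 = 26.28 ng/mL
Css,min = Css,max × e^(−kτ) = 26.28 × 0.2428 ≈ 6.38 ng/mL

6.38 ng/mL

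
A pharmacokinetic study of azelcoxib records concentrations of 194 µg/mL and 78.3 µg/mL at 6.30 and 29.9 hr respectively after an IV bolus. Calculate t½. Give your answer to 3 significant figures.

k = ln(C₁/C₂) / (t₂ − t₁) = ln(194/78.3) / (29.9 − 6.30)
  = 0.9073 / 23.60 = 0.03845 hr⁻¹
t½ = ln 2 / k = ln 2 / 0.03845 ≈ 18.0 hours

18.0 hours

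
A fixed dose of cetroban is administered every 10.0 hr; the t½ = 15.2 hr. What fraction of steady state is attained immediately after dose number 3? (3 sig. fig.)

k = ln 2 / 15.2 = 0.04560 hr⁻¹
f_n = 1 − e^(−nkτ) = 1 − e^(−3 × 0.04560 × 10.0) = 1 − e^(−1.368) = 1 − 0.2546 ≈ 0.745

0.745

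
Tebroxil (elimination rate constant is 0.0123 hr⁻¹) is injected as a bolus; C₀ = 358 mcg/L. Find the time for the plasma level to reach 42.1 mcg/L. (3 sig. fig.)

174 hours

C(t) = C₀ e^(−kt)  ⇒  t = ln(C₀/C) / k
t = ln(358/42.1) / 0.01230 = 2.140 / 0.01230 ≈ 174 hours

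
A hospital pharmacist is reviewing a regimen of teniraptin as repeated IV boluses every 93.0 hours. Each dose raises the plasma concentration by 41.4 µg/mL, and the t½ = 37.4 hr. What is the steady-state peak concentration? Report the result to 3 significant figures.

50.4 µg/mL

k = ln 2 / 37.4 = 0.01853 hr⁻¹
Fraction remaining after one interval: e^(−kτ) = e^(−0.01853 × 93.0) = 0.1784
R = 1 / (1 − 0.1784) = 1.217
Css,max = 41.4 × 1.217 ≈ 50.4 µg/mL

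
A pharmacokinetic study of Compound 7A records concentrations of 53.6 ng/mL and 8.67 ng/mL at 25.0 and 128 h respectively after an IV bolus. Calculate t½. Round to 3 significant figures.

39.2 hours

k = ln(C₁/C₂) / (t₂ − t₁) = ln(53.6/8.67) / (128 − 25.0)
  = 1.822 / 103.0 = 0.01769 h⁻¹
t½ = ln 2 / k = ln 2 / 0.01769 ≈ 39.2 hours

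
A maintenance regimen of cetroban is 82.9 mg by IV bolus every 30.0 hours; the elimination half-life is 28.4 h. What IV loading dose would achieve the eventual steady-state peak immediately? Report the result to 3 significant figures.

160 mg

k = ln 2 / 28.4 = 0.02441 h⁻¹
Accumulation ratio R = 1 / (1 − e^(−kτ)) = 1 / (1 − e^(−0.02441×30.0)) = 1 / (1 − 0.4809) = 1.926
Loading dose = maintenance dose × R = 82.9 × 1.926 ≈ 160 mg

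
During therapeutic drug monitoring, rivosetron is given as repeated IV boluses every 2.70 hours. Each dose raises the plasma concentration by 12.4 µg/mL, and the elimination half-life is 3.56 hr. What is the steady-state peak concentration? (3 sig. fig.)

30.3 µg/mL

k = ln 2 / 3.56 = 0.1947 hr⁻¹
Fraction remaining after one interval: e^(−kτ) = e^(−0.1947 × 2.70) = 0.5911
R = 1 / (1 − 0.5911) = 2.446
Css,max = 12.4 × 2.446 ≈ 30.3 µg/mL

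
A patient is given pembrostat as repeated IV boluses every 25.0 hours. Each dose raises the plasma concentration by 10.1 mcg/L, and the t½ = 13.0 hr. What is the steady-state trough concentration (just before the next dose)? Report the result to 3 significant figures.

3.62 mcg/L

k = ln 2 / 13.0 = 0.05332 hr⁻¹
Fraction remaining after one interval: e^(−kτ) = e^(−0.05332 × 25.0) = 0.2637
R = 1 / (1 − 0.2637) = 1.358
Css,max = 10.1 × 1.358 = 13.72 mcg/L
Css,min = Css,max × e^(−kτ) = 13.72 × 0.2637 ≈ 3.62 mcg/L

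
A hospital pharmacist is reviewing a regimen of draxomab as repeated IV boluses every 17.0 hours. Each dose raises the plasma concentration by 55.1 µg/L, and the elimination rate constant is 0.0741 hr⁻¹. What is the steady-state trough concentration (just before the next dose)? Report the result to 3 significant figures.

21.8 µg/L

Fraction remaining after one interval: e^(−kτ) = e^(−0.07410 × 17.0) = 0.2837
R = 1 / (1 − 0.2837) = 1.396
Css,max = 55.1 × 1.396 = 76.93 µg/L
Css,min = Css,max × e^(−kτ) = 76.93 × 0.2837 ≈ 21.8 µg/L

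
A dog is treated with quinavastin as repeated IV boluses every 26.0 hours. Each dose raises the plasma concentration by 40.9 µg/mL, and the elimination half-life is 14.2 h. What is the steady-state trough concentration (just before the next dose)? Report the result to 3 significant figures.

k = ln 2 / 14.2 = 0.04881 h⁻¹
Fraction remaining after one interval: e^(−kτ) = e^(−0.04881 × 26.0) = 0.2811
R = 1 / (1 − 0.2811) = 1.391
Css,max = 40.9 × 1.391 = 56.89 µg/mL
Css,min = Css,max × e^(−kτ) = 56.89 × 0.2811 ≈ 16.0 µg/mL

16.0 µg/mL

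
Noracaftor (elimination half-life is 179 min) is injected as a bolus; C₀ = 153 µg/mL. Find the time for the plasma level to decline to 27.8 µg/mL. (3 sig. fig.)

k = ln 2 / 179 = 0.003872 min⁻¹
C(t) = C₀ e^(−kt)  ⇒  t = ln(C₀/C) / k
t = ln(153/27.8) / 0.003872 = 1.705 / 0.003872 ≈ 440 minutes

440 minutes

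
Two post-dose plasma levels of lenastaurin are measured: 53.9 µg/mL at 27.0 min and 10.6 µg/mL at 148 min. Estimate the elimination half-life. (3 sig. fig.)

k = ln(C₁/C₂) / (t₂ − t₁) = ln(53.9/10.6) / (148 − 27.0)
  = 1.626 / 121.0 = 0.01344 min⁻¹
t½ = ln 2 / k = ln 2 / 0.01344 ≈ 51.6 minutes

51.6 minutes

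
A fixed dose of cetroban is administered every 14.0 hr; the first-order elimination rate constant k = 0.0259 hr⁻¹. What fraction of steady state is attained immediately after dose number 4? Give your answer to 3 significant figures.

f_n = 1 − e^(−nkτ) = 1 − e^(−4 × 0.02590 × 14.0) = 1 − e^(−1.450) = 1 − 0.2345 ≈ 0.766

0.766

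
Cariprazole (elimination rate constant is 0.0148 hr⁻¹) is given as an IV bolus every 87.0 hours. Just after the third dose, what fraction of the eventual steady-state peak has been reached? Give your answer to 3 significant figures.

f_n = 1 − e^(−nkτ) = 1 − e^(−3 × 0.01480 × 87.0) = 1 − e^(−3.863) = 1 − 0.02101 ≈ 0.979

0.979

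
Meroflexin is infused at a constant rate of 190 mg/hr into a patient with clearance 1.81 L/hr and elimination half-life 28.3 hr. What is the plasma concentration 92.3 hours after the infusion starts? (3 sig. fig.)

Css = rate / CL = 190 / 1.81 = 105.0 µg/mL
k = ln 2 / 28.3 = 0.02449 hr⁻¹
C(t) = Css (1 − e^(−kt)) = 105.0 × (1 − e^(−2.261)) = 105.0 × 0.8957 ≈ 94.0 µg/mL

94.0 µg/mL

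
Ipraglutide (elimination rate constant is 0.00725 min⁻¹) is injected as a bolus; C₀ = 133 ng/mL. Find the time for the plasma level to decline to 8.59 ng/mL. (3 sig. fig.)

C(t) = C₀ e^(−kt)  ⇒  t = ln(C₀/C) / k
t = ln(133/8.59) / 0.007250 = 2.740 / 0.007250 ≈ 378 minutes

378 minutes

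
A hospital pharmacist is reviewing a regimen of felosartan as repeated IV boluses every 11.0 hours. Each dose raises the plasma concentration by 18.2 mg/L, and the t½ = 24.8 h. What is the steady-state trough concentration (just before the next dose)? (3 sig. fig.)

50.6 mg/L

k = ln 2 / 24.8 = 0.02795 h⁻¹
Fraction remaining after one interval: e^(−kτ) = e^(−0.02795 × 11.0) = 0.7353
R = 1 / (1 − 0.7353) = 3.778
Css,max = 18.2 × 3.778 = 68.76 mg/L
Css,min = Css,max × e^(−kτ) = 68.76 × 0.7353 ≈ 50.6 mg/L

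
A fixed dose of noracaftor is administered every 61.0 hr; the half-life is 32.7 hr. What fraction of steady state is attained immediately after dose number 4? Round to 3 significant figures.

0.994

k = ln 2 / 32.7 = 0.02120 hr⁻¹
f_n = 1 − e^(−nkτ) = 1 − e^(−4 × 0.02120 × 61.0) = 1 − e^(−5.172) = 1 − 0.005673 ≈ 0.994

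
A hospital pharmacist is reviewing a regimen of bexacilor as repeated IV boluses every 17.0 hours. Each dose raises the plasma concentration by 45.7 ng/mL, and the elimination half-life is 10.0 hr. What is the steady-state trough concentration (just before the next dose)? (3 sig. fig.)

20.3 ng/mL

k = ln 2 / 10.0 = 0.06931 hr⁻¹
Fraction remaining after one interval: e^(−kτ) = e^(−0.06931 × 17.0) = 0.3078
R = 1 / (1 − 0.3078) = 1.445
Css,max = 45.7 × 1.445 = 66.02 ng/mL
Css,min = Css,max × e^(−kτ) = 66.02 × 0.3078 ≈ 20.3 ng/mL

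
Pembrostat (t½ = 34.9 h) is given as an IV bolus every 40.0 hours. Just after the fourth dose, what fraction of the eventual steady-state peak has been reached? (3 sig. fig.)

k = ln 2 / 34.9 = 0.01986 h⁻¹
f_n = 1 − e^(−nkτ) = 1 − e^(−4 × 0.01986 × 40.0) = 1 − e^(−3.178) = 1 − 0.04168 ≈ 0.958

0.958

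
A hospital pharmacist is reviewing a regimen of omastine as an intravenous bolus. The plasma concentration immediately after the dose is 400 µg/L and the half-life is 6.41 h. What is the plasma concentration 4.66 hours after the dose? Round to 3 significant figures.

k = ln 2 / 6.41 = 0.1081 h⁻¹
C(t) = C₀ e^(−kt) = 400 × e^(−0.1081 × 4.66) = 400 × e^(−0.5039) = 400 × 0.6042 ≈ 242 µg/L

242 µg/L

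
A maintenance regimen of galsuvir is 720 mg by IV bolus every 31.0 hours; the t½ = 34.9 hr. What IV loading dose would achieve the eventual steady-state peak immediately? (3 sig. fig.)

k = ln 2 / 34.9 = 0.01986 hr⁻¹
Accumulation ratio R = 1 / (1 − e^(−kτ)) = 1 / (1 − e^(−0.01986×31.0)) = 1 / (1 − 0.5403) = 2.175
Loading dose = maintenance dose × R = 720 × 2.175 ≈ 1570 mg

1570 mg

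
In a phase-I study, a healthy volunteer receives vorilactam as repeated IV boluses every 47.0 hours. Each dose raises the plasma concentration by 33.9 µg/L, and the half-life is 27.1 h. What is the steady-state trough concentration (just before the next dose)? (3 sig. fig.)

14.6 µg/L

k = ln 2 / 27.1 = 0.02558 h⁻¹
Fraction remaining after one interval: e^(−kτ) = e^(−0.02558 × 47.0) = 0.3006
R = 1 / (1 − 0.3006) = 1.430
Css,max = 33.9 × 1.430 = 48.47 µg/L
Css,min = Css,max × e^(−kτ) = 48.47 × 0.3006 ≈ 14.6 µg/L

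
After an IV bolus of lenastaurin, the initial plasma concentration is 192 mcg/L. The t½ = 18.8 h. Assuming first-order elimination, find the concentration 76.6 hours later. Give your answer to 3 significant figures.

k = ln 2 / 18.8 = 0.03687 h⁻¹
76.6 h is 4.074 half-lives, so C = 192 × (1/2)^4.074 = 192 × 0.05936 ≈ 11.4 mcg/L

11.4 mcg/L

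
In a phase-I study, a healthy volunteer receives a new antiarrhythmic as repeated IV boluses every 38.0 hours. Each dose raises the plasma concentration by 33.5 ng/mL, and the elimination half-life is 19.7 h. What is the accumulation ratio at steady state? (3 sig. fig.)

k = ln 2 / 19.7 = 0.03519 h⁻¹
Fraction remaining after one interval: e^(−kτ) = e^(−0.03519 × 38.0) = 0.2626
R = 1 / (1 − 0.2626) = 1 / 0.7374 ≈ 1.36

1.36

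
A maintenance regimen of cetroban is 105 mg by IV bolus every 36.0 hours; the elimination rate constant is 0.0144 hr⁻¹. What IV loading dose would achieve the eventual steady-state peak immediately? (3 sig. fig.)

Accumulation ratio R = 1 / (1 − e^(−kτ)) = 1 / (1 − e^(−0.01440×36.0)) = 1 / (1 − 0.5955) = 2.472
Loading dose = maintenance dose × R = 105 × 2.472 ≈ 260 mg

260 mg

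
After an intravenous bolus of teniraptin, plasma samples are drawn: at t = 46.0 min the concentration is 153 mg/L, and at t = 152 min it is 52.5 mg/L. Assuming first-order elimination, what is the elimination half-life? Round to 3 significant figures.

k = ln(C₁/C₂) / (t₂ − t₁) = ln(153/52.5) / (152 − 46.0)
  = 1.070 / 106.0 = 0.01009 min⁻¹
t½ = ln 2 / k = ln 2 / 0.01009 ≈ 68.7 minutes

68.7 minutes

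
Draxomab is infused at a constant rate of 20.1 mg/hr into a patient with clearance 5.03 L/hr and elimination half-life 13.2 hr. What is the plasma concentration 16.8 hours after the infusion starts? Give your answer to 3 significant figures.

Css = rate / CL = 20.1 / 5.03 = 3.996 mg/L
k = ln 2 / 13.2 = 0.05251 hr⁻¹
C(t) = Css (1 − e^(−kt)) = 3.996 × (1 − e^(−0.8822)) = 3.996 × 0.5861 ≈ 2.34 mg/L

2.34 mg/L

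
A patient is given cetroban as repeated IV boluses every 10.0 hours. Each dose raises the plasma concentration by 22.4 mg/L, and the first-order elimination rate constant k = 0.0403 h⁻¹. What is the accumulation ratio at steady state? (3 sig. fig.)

3.01

Fraction remaining after one interval: e^(−kτ) = e^(−0.04030 × 10.0) = 0.6683
R = 1 / (1 − 0.6683) = 1 / 0.3317 ≈ 3.01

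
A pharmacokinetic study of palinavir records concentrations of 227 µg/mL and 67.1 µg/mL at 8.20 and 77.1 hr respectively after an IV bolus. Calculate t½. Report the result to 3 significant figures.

k = ln(C₁/C₂) / (t₂ − t₁) = ln(227/67.1) / (77.1 − 8.20)
  = 1.219 / 68.90 = 0.01769 hr⁻¹
t½ = ln 2 / k = ln 2 / 0.01769 ≈ 39.2 hours

39.2 hours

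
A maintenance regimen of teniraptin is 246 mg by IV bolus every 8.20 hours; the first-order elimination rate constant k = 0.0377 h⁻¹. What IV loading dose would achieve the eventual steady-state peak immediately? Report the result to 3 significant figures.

925 mg

Accumulation ratio R = 1 / (1 − e^(−kτ)) = 1 / (1 − e^(−0.03770×8.20)) = 1 / (1 − 0.7341) = 3.761
Loading dose = maintenance dose × R = 246 × 3.761 ≈ 925 mg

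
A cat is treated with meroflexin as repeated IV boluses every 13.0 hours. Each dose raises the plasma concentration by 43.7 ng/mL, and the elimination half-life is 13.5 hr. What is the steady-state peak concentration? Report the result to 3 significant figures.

k = ln 2 / 13.5 = 0.05134 hr⁻¹
Fraction remaining after one interval: e^(−kτ) = e^(−0.05134 × 13.0) = 0.5130
R = 1 / (1 − 0.5130) = 2.053
Css,max = 43.7 × 2.053 ≈ 89.7 ng/mL

89.7 ng/mL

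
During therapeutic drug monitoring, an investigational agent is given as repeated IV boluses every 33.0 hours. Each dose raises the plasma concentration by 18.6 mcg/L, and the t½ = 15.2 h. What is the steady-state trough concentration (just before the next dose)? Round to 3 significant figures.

5.31 mcg/L

k = ln 2 / 15.2 = 0.04560 h⁻¹
Fraction remaining after one interval: e^(−kτ) = e^(−0.04560 × 33.0) = 0.2220
R = 1 / (1 − 0.2220) = 1.285
Css,max = 18.6 × 1.285 = 23.91 mcg/L
Css,min = Css,max × e^(−kτ) = 23.91 × 0.2220 ≈ 5.31 mcg/L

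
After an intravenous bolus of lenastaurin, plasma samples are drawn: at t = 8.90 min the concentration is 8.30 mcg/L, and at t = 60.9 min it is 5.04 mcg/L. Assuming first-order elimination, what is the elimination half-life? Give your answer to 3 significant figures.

k = ln(C₁/C₂) / (t₂ − t₁) = ln(8.30/5.04) / (60.9 − 8.90)
  = 0.4988 / 52.00 = 0.009593 min⁻¹
t½ = ln 2 / k = ln 2 / 0.009593 ≈ 72.3 minutes

72.3 minutes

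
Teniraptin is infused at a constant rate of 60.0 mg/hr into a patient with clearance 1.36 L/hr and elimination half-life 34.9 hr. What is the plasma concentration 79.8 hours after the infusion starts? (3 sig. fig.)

Css = rate / CL = 60.0 / 1.36 = 44.12 mg/L
k = ln 2 / 34.9 = 0.01986 hr⁻¹
C(t) = Css (1 − e^(−kt)) = 44.12 × (1 − e^(−1.585)) = 44.12 × 0.7950 ≈ 35.1 mg/L

35.1 mg/L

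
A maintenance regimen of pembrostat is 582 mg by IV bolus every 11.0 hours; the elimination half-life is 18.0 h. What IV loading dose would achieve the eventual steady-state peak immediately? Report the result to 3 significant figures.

1690 mg

k = ln 2 / 18.0 = 0.03851 h⁻¹
Accumulation ratio R = 1 / (1 − e^(−kτ)) = 1 / (1 − e^(−0.03851×11.0)) = 1 / (1 − 0.6547) = 2.896
Loading dose = maintenance dose × R = 582 × 2.896 ≈ 1690 mg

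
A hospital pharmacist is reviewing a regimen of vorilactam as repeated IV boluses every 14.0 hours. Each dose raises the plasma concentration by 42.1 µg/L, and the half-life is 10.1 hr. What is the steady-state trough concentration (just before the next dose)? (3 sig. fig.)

k = ln 2 / 10.1 = 0.06863 hr⁻¹
Fraction remaining after one interval: e^(−kτ) = e^(−0.06863 × 14.0) = 0.3826
R = 1 / (1 − 0.3826) = 1.620
Css,max = 42.1 × 1.620 = 68.19 µg/L
Css,min = Css,max × e^(−kτ) = 68.19 × 0.3826 ≈ 26.1 µg/L

26.1 µg/L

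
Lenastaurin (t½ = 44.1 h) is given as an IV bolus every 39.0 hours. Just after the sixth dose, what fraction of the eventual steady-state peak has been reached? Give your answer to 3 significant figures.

0.975

k = ln 2 / 44.1 = 0.01572 h⁻¹
f_n = 1 − e^(−nkτ) = 1 − e^(−6 × 0.01572 × 39.0) = 1 − e^(−3.678) = 1 − 0.02528 ≈ 0.975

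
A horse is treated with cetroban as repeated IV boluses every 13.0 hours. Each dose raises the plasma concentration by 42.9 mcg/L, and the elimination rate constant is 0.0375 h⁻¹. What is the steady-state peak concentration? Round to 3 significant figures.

111 mcg/L

Fraction remaining after one interval: e^(−kτ) = e^(−0.03750 × 13.0) = 0.6142
R = 1 / (1 − 0.6142) = 2.592
Css,max = 42.9 × 2.592 ≈ 111 mcg/L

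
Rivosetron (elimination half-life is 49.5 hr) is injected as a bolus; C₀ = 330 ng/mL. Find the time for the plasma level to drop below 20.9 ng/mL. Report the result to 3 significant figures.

197 hours

k = ln 2 / 49.5 = 0.01400 hr⁻¹
C(t) = C₀ e^(−kt)  ⇒  t = ln(C₀/C) / k
t = ln(330/20.9) / 0.01400 = 2.759 / 0.01400 ≈ 197 hours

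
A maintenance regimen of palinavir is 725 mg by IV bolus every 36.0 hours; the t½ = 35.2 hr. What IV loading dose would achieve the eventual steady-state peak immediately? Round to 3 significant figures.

1430 mg

k = ln 2 / 35.2 = 0.01969 hr⁻¹
Accumulation ratio R = 1 / (1 − e^(−kτ)) = 1 / (1 − e^(−0.01969×36.0)) = 1 / (1 − 0.4922) = 1.969
Loading dose = maintenance dose × R = 725 × 1.969 ≈ 1430 mg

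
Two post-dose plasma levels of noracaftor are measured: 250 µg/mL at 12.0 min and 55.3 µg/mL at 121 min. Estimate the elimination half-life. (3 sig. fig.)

50.1 minutes

k = ln(C₁/C₂) / (t₂ − t₁) = ln(250/55.3) / (121 − 12.0)
  = 1.509 / 109.0 = 0.01384 min⁻¹
t½ = ln 2 / k = ln 2 / 0.01384 ≈ 50.1 minutes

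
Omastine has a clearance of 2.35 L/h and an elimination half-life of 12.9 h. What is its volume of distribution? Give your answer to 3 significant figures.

43.7 L

k = ln 2 / t½ = ln 2 / 12.9 = 0.05373 h⁻¹
V = CL / k = 2.35 / 0.05373 ≈ 43.7 L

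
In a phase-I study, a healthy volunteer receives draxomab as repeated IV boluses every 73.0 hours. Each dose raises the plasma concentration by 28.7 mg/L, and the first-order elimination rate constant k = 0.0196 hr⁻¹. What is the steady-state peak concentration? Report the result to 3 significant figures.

37.7 mg/L

Fraction remaining after one interval: e^(−kτ) = e^(−0.01960 × 73.0) = 0.2391
R = 1 / (1 − 0.2391) = 1.314
Css,max = 28.7 × 1.314 ≈ 37.7 mg/L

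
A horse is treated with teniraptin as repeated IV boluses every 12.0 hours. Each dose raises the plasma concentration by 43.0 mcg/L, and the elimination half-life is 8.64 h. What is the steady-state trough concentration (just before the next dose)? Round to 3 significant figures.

k = ln 2 / 8.64 = 0.08023 h⁻¹
Fraction remaining after one interval: e^(−kτ) = e^(−0.08023 × 12.0) = 0.3819
R = 1 / (1 − 0.3819) = 1.618
Css,max = 43.0 × 1.618 = 69.56 mcg/L
Css,min = Css,max × e^(−kτ) = 69.56 × 0.3819 ≈ 26.6 mcg/L

26.6 mcg/L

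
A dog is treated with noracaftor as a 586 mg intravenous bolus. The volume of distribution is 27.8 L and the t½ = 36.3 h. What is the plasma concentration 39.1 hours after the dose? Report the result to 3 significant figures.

C₀ = dose / V = 586 / 27.8 = 21.08 µg/mL
k = ln 2 / 36.3 = 0.01909 h⁻¹
C(t) = C₀ e^(−kt) = 21.08 × e^(−0.01909 × 39.1) = 21.08 × e^(−0.7466) = 21.08 × 0.4740 ≈ 9.99 µg/mL

9.99 µg/mL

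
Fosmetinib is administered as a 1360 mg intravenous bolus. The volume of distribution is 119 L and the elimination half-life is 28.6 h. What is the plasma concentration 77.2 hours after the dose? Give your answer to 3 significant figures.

1.76 µg/mL

C₀ = dose / V = 1360 / 119 = 11.43 µg/mL
k = ln 2 / 28.6 = 0.02424 h⁻¹
C(t) = C₀ e^(−kt) = 11.43 × e^(−0.02424 × 77.2) = 11.43 × e^(−1.871) = 11.43 × 0.1540 ≈ 1.76 µg/mL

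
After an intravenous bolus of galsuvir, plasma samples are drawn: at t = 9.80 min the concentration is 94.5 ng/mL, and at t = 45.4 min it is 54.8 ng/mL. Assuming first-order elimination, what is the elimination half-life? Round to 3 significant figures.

45.3 minutes

k = ln(C₁/C₂) / (t₂ − t₁) = ln(94.5/54.8) / (45.4 − 9.80)
  = 0.5449 / 35.60 = 0.01531 min⁻¹
t½ = ln 2 / k = ln 2 / 0.01531 ≈ 45.3 minutes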